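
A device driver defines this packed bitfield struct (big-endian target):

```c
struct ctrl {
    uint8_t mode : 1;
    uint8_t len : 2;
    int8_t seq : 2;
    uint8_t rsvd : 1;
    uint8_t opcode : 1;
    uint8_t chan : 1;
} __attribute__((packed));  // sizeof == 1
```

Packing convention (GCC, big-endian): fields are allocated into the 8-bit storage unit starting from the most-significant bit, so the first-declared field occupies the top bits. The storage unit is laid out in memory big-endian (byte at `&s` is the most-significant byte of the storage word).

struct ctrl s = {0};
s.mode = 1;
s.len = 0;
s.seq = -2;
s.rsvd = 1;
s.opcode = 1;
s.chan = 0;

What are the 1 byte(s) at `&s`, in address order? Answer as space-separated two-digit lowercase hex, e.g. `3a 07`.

96

mode (1b) val=1 bits=0x1 at bit 7: 0x80
len (2b) val=0 bits=0x0 at bit 5: 0x80
seq (2b) val=-2 bits=0x2 at bit 3: 0x90
rsvd (1b) val=1 bits=0x1 at bit 2: 0x94
opcode (1b) val=1 bits=0x1 at bit 1: 0x96
chan (1b) val=0 bits=0x0 at bit 0: 0x96
word = 0x96 → big-endian bytes:
  [0]=0x96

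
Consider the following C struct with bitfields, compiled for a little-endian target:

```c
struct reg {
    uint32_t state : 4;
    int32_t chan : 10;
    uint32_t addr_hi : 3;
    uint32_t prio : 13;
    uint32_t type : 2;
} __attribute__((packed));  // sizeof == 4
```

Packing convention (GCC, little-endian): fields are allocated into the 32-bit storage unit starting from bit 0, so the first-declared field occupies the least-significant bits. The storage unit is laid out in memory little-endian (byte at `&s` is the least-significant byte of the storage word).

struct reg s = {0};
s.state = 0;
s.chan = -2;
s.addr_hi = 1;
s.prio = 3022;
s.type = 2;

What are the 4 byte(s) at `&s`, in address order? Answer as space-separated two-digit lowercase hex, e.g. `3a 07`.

[0+:4] state=0 & 0xf = 0x0; word=0x00000000
[4+:10] chan=-2 & 0x3ff = 0x3fe; word=0x00003fe0
[14+:3] addr_hi=1 & 0x7 = 0x1; word=0x00007fe0
[17+:13] prio=3022 & 0x1fff = 0xbce; word=0x179c7fe0
[30+:2] type=2 & 0x3 = 0x2; word=0x979c7fe0
word = 0x979c7fe0 → little-endian bytes:
  [0]=0xe0  [1]=0x7f  [2]=0x9c  [3]=0x97

e0 7f 9c 97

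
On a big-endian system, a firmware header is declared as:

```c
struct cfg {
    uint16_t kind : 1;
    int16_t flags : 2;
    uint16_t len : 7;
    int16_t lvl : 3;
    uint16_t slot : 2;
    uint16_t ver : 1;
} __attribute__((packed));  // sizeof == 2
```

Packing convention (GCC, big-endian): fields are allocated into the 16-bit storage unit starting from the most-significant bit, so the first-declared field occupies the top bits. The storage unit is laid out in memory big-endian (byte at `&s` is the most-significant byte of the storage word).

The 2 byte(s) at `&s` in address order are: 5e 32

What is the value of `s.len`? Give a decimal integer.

[0]=0x5e [1]=0x32 (big-endian) → word 0x5e32
kind:1 @ bit 15 → (0x5e32>>15)&0x1 = 0x0
flags:2 @ bit 13 → (0x5e32>>13)&0x3 = 0x2
len:7 @ bit 6 → (0x5e32>>6)&0x7f = 0x78  ←
lvl:3 @ bit 3 → (0x5e32>>3)&0x7 = 0x6
slot:2 @ bit 1 → (0x5e32>>1)&0x3 = 0x1
ver:1 @ bit 0 → (0x5e32>>0)&0x1 = 0x0

120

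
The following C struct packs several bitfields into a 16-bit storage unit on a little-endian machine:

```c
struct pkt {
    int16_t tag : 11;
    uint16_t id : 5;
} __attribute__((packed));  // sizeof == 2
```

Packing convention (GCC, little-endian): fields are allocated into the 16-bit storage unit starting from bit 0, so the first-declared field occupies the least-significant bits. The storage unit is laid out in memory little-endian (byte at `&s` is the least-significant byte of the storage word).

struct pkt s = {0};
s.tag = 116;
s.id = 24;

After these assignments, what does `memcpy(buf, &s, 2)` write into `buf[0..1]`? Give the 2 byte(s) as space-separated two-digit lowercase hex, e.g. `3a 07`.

74 c0

[0+:11] tag=116 & 0x7ff = 0x74; word=0x0074
[11+:5] id=24 & 0x1f = 0x18; word=0xc074
word = 0xc074 → little-endian bytes:
  [0]=0x74  [1]=0xc0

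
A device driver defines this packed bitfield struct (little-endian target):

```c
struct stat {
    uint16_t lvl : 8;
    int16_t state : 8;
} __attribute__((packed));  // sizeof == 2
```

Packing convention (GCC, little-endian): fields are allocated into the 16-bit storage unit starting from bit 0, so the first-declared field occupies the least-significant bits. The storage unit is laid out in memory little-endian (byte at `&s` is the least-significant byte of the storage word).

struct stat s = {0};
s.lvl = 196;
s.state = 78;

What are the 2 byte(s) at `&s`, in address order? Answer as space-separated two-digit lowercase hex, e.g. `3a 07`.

lvl (8b) val=196 bits=0xc4 at bit 0: 0x00c4
state (8b) val=78 bits=0x4e at bit 8: 0x4ec4
word = 0x4ec4 → little-endian bytes:
  [0]=0xc4  [1]=0x4e

c4 4e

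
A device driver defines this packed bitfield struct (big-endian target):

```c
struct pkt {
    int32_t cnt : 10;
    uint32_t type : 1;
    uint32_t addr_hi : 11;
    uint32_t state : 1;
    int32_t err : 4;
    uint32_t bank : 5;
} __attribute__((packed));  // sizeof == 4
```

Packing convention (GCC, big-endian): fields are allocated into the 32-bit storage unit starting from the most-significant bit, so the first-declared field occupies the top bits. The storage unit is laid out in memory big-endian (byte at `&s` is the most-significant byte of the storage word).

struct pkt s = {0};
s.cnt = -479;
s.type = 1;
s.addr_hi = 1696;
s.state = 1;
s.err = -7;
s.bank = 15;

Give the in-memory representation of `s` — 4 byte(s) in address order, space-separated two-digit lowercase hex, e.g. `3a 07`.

88 7a 83 2f

cnt (10b) val=-479 bits=0x221 at bit 22: 0x88400000
type (1b) val=1 bits=0x1 at bit 21: 0x88600000
addr_hi (11b) val=1696 bits=0x6a0 at bit 10: 0x887a8000
state (1b) val=1 bits=0x1 at bit 9: 0x887a8200
err (4b) val=-7 bits=0x9 at bit 5: 0x887a8320
bank (5b) val=15 bits=0xf at bit 0: 0x887a832f
word = 0x887a832f → big-endian bytes:
  [0]=0x88  [1]=0x7a  [2]=0x83  [3]=0x2f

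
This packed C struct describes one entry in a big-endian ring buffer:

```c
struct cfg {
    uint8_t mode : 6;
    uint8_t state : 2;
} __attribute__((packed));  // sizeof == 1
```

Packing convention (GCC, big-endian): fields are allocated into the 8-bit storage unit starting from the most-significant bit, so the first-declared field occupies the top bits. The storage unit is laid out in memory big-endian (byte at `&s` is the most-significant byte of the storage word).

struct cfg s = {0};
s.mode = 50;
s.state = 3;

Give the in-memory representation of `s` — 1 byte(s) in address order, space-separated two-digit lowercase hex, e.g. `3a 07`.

cb

mode:6 = 50 → 0x32 << 2 → word 0xc8
state:2 = 3 → 0x3 << 0 → word 0xcb
word = 0xcb → big-endian bytes:
  [0]=0xcb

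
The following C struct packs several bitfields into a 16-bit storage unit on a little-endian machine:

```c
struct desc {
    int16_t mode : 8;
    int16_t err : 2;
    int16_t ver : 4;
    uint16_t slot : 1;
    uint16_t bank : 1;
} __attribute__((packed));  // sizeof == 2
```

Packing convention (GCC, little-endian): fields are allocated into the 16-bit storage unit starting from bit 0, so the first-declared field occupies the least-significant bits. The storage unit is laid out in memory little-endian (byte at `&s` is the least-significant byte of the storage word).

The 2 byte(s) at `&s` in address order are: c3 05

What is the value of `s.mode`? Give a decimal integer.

[0]=0xc3 [1]=0x05 (little-endian) → word 0x05c3
mode:8 @ bit 0 → (0x05c3>>0)&0xff = 0xc3  ←
err:2 @ bit 8 → (0x05c3>>8)&0x3 = 0x1
ver:4 @ bit 10 → (0x05c3>>10)&0xf = 0x1
slot:1 @ bit 14 → (0x05c3>>14)&0x1 = 0x0
bank:1 @ bit 15 → (0x05c3>>15)&0x1 = 0x0
mode signed 8b, MSB=1: 195 - 256 = -61

-61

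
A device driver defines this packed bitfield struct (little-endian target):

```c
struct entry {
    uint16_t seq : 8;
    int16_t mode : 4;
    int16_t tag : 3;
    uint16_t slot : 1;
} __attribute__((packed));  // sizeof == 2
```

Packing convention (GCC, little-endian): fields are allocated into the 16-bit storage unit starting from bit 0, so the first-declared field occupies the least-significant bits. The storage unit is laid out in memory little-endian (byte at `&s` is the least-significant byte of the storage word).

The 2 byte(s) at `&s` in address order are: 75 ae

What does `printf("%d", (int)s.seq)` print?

117

[0]=0x75 [1]=0xae (little-endian) → word 0xae75
seq:8 @ bit 0 → (0xae75>>0)&0xff = 0x75  ←
mode:4 @ bit 8 → (0xae75>>8)&0xf = 0xe
tag:3 @ bit 12 → (0xae75>>12)&0x7 = 0x2
slot:1 @ bit 15 → (0xae75>>15)&0x1 = 0x1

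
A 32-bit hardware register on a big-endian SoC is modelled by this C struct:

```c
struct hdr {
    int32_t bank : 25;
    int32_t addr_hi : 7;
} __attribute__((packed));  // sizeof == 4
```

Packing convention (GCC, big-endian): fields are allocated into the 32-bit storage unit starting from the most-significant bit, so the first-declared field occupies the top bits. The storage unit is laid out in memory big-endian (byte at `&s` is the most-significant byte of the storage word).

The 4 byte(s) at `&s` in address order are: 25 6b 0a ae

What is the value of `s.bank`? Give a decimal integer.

4904469

[0]=0x25 [1]=0x6b [2]=0x0a [3]=0xae (big-endian) → word 0x256b0aae
bank:25 @ bit 7 → (0x256b0aae>>7)&0x1ffffff = 0x4ad615  ←
addr_hi:7 @ bit 0 → (0x256b0aae>>0)&0x7f = 0x2e
bank signed 25b, MSB=0: value = 4904469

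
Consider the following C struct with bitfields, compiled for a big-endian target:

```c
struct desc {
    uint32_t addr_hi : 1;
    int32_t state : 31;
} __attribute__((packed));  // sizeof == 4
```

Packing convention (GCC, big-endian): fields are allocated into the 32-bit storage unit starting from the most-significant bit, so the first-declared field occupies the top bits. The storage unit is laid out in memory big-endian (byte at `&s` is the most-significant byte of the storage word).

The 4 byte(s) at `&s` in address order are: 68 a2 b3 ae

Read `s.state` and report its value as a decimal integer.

[0]=0x68 [1]=0xa2 [2]=0xb3 [3]=0xae (big-endian) → word 0x68a2b3ae
addr_hi [31+:1] = (word>>31) & 0x1 = 0
state [0+:31] = (word>>0) & 0x7fffffff = 1755493294  ←
state signed 31b, MSB=1: 1755493294 - 2147483648 = -391990354

-391990354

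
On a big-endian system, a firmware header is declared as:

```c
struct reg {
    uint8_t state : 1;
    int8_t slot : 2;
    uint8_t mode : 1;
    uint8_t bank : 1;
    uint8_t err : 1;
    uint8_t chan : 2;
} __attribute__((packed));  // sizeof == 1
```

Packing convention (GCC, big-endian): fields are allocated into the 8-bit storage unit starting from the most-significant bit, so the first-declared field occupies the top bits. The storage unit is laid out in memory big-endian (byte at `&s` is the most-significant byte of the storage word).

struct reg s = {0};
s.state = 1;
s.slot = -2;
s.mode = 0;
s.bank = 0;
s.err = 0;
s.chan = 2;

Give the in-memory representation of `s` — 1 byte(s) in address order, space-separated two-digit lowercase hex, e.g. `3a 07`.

[7+:1] state=1 & 0x1 = 0x1; word=0x80
[5+:2] slot=-2 & 0x3 = 0x2; word=0xc0
[4+:1] mode=0 & 0x1 = 0x0; word=0xc0
[3+:1] bank=0 & 0x1 = 0x0; word=0xc0
[2+:1] err=0 & 0x1 = 0x0; word=0xc0
[0+:2] chan=2 & 0x3 = 0x2; word=0xc2
word = 0xc2 → big-endian bytes:
  [0]=0xc2

c2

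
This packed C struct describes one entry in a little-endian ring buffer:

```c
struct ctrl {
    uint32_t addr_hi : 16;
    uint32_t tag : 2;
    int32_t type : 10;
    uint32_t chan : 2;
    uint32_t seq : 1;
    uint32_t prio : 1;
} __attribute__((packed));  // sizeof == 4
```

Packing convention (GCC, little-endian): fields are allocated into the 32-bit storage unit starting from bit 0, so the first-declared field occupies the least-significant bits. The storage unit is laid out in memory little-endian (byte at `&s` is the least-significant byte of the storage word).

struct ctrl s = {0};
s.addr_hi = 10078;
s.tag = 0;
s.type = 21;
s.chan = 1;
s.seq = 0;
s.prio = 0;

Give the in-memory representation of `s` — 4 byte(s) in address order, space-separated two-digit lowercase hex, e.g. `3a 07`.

5e 27 54 10

addr_hi (16b) val=10078 bits=0x275e at bit 0: 0x0000275e
tag (2b) val=0 bits=0x0 at bit 16: 0x0000275e
type (10b) val=21 bits=0x15 at bit 18: 0x0054275e
chan (2b) val=1 bits=0x1 at bit 28: 0x1054275e
seq (1b) val=0 bits=0x0 at bit 30: 0x1054275e
prio (1b) val=0 bits=0x0 at bit 31: 0x1054275e
word = 0x1054275e → little-endian bytes:
  [0]=0x5e  [1]=0x27  [2]=0x54  [3]=0x10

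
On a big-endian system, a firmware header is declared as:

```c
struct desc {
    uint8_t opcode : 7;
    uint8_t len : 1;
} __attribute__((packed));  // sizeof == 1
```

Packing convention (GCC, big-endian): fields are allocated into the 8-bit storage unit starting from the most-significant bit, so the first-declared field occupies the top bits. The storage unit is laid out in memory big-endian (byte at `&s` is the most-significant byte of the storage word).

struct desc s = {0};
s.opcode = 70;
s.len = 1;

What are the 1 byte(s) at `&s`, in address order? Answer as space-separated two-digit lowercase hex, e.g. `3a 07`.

8d

opcode (7b) val=70 bits=0x46 at bit 1: 0x8c
len (1b) val=1 bits=0x1 at bit 0: 0x8d
word = 0x8d → big-endian bytes:
  [0]=0x8d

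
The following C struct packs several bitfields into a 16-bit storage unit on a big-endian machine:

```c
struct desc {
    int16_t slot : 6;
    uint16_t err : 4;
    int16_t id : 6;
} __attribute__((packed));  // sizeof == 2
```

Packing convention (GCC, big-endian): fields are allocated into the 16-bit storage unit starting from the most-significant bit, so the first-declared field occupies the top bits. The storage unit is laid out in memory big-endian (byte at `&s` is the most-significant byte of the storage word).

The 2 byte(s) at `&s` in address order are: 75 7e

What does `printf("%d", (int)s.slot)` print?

[0]=0x75 [1]=0x7e (big-endian) → word 0x757e
slot [10+:6] = (word>>10) & 0x3f = 29  ←
err [6+:4] = (word>>6) & 0xf = 5
id [0+:6] = (word>>0) & 0x3f = 62
slot signed 6b, MSB=0: value = 29

29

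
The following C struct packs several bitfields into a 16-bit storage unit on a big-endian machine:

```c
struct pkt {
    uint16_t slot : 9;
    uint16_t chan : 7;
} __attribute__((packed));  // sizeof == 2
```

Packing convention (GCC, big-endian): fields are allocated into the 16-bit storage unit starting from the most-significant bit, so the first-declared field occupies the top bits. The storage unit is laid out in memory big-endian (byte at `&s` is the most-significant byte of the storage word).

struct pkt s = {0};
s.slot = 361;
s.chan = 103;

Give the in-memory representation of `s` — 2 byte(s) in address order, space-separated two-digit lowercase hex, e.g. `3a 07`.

b4 e7

slot (9b) val=361 bits=0x169 at bit 7: 0xb480
chan (7b) val=103 bits=0x67 at bit 0: 0xb4e7
word = 0xb4e7 → big-endian bytes:
  [0]=0xb4  [1]=0xe7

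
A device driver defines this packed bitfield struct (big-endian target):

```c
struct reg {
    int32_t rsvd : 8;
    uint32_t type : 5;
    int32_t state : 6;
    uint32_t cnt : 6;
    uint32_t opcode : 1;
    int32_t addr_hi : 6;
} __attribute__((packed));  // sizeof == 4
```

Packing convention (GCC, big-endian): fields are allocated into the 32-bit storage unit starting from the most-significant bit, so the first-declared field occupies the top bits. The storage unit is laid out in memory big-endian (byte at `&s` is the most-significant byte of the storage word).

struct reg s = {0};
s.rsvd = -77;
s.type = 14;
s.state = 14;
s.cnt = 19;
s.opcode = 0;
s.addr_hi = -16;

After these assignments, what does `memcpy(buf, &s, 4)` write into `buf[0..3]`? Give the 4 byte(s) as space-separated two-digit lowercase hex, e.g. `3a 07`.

rsvd:8 = -77 → 0xb3 << 24 → word 0xb3000000
type:5 = 14 → 0xe << 19 → word 0xb3700000
state:6 = 14 → 0xe << 13 → word 0xb371c000
cnt:6 = 19 → 0x13 << 7 → word 0xb371c980
opcode:1 = 0 → 0x0 << 6 → word 0xb371c980
addr_hi:6 = -16 → 0x30 << 0 → word 0xb371c9b0
word = 0xb371c9b0 → big-endian bytes:
  [0]=0xb3  [1]=0x71  [2]=0xc9  [3]=0xb0

b3 71 c9 b0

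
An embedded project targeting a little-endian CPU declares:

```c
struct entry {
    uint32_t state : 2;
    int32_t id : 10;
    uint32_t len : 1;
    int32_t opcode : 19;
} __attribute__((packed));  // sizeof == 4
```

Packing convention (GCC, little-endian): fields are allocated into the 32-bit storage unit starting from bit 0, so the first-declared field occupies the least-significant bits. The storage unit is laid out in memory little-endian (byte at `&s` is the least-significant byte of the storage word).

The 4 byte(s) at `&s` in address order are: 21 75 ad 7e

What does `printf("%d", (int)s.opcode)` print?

259435

[0]=0x21 [1]=0x75 [2]=0xad [3]=0x7e (little-endian) → word 0x7ead7521
state [0+:2] = (word>>0) & 0x3 = 1
id [2+:10] = (word>>2) & 0x3ff = 328
len [12+:1] = (word>>12) & 0x1 = 1
opcode [13+:19] = (word>>13) & 0x7ffff = 259435  ←
opcode signed 19b, MSB=0: value = 259435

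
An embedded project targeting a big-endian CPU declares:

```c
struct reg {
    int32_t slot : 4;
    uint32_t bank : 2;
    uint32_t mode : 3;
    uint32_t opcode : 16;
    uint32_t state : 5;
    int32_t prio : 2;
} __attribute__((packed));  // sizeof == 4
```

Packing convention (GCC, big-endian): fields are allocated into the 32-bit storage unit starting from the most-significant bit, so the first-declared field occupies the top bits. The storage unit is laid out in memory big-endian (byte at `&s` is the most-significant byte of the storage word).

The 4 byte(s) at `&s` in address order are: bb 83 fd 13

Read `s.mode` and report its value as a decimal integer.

7

[0]=0xbb [1]=0x83 [2]=0xfd [3]=0x13 (big-endian) → word 0xbb83fd13
slot [28+:4] = (word>>28) & 0xf = 11
bank [26+:2] = (word>>26) & 0x3 = 2
mode [23+:3] = (word>>23) & 0x7 = 7  ←
opcode [7+:16] = (word>>7) & 0xffff = 2042
state [2+:5] = (word>>2) & 0x1f = 4
prio [0+:2] = (word>>0) & 0x3 = 3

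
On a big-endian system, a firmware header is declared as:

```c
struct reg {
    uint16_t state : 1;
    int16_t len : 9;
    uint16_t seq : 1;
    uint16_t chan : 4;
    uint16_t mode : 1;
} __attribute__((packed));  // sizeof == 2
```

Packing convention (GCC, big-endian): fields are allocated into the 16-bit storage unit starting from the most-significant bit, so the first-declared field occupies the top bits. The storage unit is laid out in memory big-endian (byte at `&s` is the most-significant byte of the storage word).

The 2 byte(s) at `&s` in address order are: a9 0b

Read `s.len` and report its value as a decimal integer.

[0]=0xa9 [1]=0x0b (big-endian) → word 0xa90b
state:1 @ bit 15 → (0xa90b>>15)&0x1 = 0x1
len:9 @ bit 6 → (0xa90b>>6)&0x1ff = 0xa4  ←
seq:1 @ bit 5 → (0xa90b>>5)&0x1 = 0x0
chan:4 @ bit 1 → (0xa90b>>1)&0xf = 0x5
mode:1 @ bit 0 → (0xa90b>>0)&0x1 = 0x1
len signed 9b, MSB=0: value = 164

164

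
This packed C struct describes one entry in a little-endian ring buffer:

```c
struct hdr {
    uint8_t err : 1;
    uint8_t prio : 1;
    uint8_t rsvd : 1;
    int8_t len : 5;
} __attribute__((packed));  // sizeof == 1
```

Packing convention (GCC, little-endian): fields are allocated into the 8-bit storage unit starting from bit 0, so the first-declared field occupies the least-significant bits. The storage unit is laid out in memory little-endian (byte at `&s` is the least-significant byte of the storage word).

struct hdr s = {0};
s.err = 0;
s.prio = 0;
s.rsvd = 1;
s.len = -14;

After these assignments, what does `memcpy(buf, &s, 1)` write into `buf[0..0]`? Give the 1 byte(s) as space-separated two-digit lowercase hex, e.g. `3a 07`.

94

err (1b) val=0 bits=0x0 at bit 0: 0x00
prio (1b) val=0 bits=0x0 at bit 1: 0x00
rsvd (1b) val=1 bits=0x1 at bit 2: 0x04
len (5b) val=-14 bits=0x12 at bit 3: 0x94
word = 0x94 → little-endian bytes:
  [0]=0x94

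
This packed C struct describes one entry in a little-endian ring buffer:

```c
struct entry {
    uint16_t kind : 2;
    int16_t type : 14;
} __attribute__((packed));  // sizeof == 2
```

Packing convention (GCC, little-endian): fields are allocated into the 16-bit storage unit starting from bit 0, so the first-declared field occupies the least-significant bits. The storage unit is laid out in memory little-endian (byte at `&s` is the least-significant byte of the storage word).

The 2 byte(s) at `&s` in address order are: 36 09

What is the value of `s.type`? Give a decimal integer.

[0]=0x36 [1]=0x09 (little-endian) → word 0x0936
kind [0+:2] = (word>>0) & 0x3 = 2
type [2+:14] = (word>>2) & 0x3fff = 589  ←
type signed 14b, MSB=0: value = 589

589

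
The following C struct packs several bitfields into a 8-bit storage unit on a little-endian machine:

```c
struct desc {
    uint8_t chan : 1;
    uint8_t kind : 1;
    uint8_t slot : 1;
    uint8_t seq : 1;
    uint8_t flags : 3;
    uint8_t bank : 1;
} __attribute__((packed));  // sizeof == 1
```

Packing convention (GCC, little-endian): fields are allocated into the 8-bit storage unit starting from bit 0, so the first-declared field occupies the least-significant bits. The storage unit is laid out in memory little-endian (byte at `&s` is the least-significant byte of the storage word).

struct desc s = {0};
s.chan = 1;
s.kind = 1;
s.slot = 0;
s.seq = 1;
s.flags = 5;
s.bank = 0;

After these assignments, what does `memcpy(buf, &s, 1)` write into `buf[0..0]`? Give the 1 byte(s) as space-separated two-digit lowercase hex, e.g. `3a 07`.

5b

chan:1 = 1 → 0x1 << 0 → word 0x01
kind:1 = 1 → 0x1 << 1 → word 0x03
slot:1 = 0 → 0x0 << 2 → word 0x03
seq:1 = 1 → 0x1 << 3 → word 0x0b
flags:3 = 5 → 0x5 << 4 → word 0x5b
bank:1 = 0 → 0x0 << 7 → word 0x5b
word = 0x5b → little-endian bytes:
  [0]=0x5b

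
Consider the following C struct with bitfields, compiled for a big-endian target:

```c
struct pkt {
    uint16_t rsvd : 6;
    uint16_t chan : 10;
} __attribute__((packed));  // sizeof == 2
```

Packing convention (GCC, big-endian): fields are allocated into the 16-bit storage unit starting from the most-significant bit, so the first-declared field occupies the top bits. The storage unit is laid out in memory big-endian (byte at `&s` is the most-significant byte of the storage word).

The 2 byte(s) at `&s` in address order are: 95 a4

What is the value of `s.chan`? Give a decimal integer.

420

[0]=0x95 [1]=0xa4 (big-endian) → word 0x95a4
rsvd:6 @ bit 10 → (0x95a4>>10)&0x3f = 0x25
chan:10 @ bit 0 → (0x95a4>>0)&0x3ff = 0x1a4  ←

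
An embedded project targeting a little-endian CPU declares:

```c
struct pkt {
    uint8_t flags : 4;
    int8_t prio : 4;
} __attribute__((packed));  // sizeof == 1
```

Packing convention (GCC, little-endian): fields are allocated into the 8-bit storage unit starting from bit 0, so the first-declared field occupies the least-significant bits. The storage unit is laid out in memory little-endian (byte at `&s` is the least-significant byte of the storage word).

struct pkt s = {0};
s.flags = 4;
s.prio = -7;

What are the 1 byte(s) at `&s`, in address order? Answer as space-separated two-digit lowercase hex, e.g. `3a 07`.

[0+:4] flags=4 & 0xf = 0x4; word=0x04
[4+:4] prio=-7 & 0xf = 0x9; word=0x94
word = 0x94 → little-endian bytes:
  [0]=0x94

94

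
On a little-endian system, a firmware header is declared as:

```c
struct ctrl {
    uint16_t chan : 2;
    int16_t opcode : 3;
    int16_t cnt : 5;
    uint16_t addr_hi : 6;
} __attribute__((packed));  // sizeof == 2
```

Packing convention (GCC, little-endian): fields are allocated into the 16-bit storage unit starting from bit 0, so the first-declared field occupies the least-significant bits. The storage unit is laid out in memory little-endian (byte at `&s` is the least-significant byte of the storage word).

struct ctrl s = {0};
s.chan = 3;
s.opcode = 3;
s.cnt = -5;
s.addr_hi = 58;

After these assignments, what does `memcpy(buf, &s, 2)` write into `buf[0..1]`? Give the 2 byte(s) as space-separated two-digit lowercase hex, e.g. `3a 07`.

chan (2b) val=3 bits=0x3 at bit 0: 0x0003
opcode (3b) val=3 bits=0x3 at bit 2: 0x000f
cnt (5b) val=-5 bits=0x1b at bit 5: 0x036f
addr_hi (6b) val=58 bits=0x3a at bit 10: 0xeb6f
word = 0xeb6f → little-endian bytes:
  [0]=0x6f  [1]=0xeb

6f eb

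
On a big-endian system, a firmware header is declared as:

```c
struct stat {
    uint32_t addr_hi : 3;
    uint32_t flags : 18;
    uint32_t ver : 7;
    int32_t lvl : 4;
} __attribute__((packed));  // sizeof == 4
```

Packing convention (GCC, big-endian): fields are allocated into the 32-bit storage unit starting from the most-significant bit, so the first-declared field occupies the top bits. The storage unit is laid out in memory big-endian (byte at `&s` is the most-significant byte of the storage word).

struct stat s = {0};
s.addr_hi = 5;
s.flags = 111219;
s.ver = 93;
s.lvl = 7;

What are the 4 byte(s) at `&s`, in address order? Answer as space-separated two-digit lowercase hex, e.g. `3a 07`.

[29+:3] addr_hi=5 & 0x7 = 0x5; word=0xa0000000
[11+:18] flags=111219 & 0x3ffff = 0x1b273; word=0xad939800
[4+:7] ver=93 & 0x7f = 0x5d; word=0xad939dd0
[0+:4] lvl=7 & 0xf = 0x7; word=0xad939dd7
word = 0xad939dd7 → big-endian bytes:
  [0]=0xad  [1]=0x93  [2]=0x9d  [3]=0xd7

ad 93 9d d7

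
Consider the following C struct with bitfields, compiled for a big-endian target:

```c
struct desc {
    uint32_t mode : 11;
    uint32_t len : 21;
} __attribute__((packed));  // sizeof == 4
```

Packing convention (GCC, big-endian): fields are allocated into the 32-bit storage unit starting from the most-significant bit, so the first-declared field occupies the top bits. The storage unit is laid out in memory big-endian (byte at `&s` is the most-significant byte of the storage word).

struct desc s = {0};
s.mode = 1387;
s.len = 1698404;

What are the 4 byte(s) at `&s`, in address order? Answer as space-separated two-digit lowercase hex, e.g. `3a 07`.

ad 79 ea 64

mode (11b) val=1387 bits=0x56b at bit 21: 0xad600000
len (21b) val=1698404 bits=0x19ea64 at bit 0: 0xad79ea64
word = 0xad79ea64 → big-endian bytes:
  [0]=0xad  [1]=0x79  [2]=0xea  [3]=0x64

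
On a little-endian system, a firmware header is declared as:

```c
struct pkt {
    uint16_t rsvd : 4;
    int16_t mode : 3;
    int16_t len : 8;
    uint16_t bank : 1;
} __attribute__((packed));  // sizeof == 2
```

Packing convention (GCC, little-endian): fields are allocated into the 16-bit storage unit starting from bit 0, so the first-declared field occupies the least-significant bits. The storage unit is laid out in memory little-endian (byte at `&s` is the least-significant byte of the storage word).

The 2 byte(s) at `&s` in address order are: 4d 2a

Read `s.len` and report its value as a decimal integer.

[0]=0x4d [1]=0x2a (little-endian) → word 0x2a4d
rsvd [0+:4] = (word>>0) & 0xf = 13
mode [4+:3] = (word>>4) & 0x7 = 4
len [7+:8] = (word>>7) & 0xff = 84  ←
bank [15+:1] = (word>>15) & 0x1 = 0
len signed 8b, MSB=0: value = 84

84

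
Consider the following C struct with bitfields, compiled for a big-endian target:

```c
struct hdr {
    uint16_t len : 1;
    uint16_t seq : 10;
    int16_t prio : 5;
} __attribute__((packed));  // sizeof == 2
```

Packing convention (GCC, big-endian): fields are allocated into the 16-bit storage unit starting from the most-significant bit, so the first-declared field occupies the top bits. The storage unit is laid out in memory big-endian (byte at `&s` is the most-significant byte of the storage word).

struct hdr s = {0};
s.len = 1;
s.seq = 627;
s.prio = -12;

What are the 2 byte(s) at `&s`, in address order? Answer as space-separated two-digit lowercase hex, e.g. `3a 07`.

len:1 = 1 → 0x1 << 15 → word 0x8000
seq:10 = 627 → 0x273 << 5 → word 0xce60
prio:5 = -12 → 0x14 << 0 → word 0xce74
word = 0xce74 → big-endian bytes:
  [0]=0xce  [1]=0x74

ce 74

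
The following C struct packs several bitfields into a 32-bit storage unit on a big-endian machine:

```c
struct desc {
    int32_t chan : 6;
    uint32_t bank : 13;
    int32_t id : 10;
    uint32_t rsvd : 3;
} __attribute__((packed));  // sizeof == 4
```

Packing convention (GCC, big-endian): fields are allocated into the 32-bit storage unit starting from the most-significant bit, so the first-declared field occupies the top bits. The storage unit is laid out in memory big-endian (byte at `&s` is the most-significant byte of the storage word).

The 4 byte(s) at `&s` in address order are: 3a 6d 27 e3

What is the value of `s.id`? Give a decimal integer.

[0]=0x3a [1]=0x6d [2]=0x27 [3]=0xe3 (big-endian) → word 0x3a6d27e3
chan:6 @ bit 26 → (0x3a6d27e3>>26)&0x3f = 0xe
bank:13 @ bit 13 → (0x3a6d27e3>>13)&0x1fff = 0x1369
id:10 @ bit 3 → (0x3a6d27e3>>3)&0x3ff = 0xfc  ←
rsvd:3 @ bit 0 → (0x3a6d27e3>>0)&0x7 = 0x3
id signed 10b, MSB=0: value = 252

252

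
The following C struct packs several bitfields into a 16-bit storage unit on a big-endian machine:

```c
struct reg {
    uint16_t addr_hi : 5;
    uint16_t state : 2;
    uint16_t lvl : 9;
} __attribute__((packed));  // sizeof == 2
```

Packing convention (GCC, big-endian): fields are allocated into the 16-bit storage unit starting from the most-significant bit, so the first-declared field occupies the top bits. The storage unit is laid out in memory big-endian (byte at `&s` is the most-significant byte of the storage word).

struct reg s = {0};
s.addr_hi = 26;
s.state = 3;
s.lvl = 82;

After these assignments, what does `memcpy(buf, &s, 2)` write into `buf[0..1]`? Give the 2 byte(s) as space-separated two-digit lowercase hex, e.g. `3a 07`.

d6 52

addr_hi (5b) val=26 bits=0x1a at bit 11: 0xd000
state (2b) val=3 bits=0x3 at bit 9: 0xd600
lvl (9b) val=82 bits=0x52 at bit 0: 0xd652
word = 0xd652 → big-endian bytes:
  [0]=0xd6  [1]=0x52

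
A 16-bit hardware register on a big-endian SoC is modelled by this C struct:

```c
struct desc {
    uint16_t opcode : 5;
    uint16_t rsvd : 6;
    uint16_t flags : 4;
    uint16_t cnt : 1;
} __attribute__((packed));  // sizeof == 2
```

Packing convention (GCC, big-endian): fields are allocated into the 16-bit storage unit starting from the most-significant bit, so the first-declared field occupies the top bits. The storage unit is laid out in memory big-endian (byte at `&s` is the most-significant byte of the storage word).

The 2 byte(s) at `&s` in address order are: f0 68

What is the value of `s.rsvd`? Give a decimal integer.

[0]=0xf0 [1]=0x68 (big-endian) → word 0xf068
opcode:5 @ bit 11 → (0xf068>>11)&0x1f = 0x1e
rsvd:6 @ bit 5 → (0xf068>>5)&0x3f = 0x3  ←
flags:4 @ bit 1 → (0xf068>>1)&0xf = 0x4
cnt:1 @ bit 0 → (0xf068>>0)&0x1 = 0x0

3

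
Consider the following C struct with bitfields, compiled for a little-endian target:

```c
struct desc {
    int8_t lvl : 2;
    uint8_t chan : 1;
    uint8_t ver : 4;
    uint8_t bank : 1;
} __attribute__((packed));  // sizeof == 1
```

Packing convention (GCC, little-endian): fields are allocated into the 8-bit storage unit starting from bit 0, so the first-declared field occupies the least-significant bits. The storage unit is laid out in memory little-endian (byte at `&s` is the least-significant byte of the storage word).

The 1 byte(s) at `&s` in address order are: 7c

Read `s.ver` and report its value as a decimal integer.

[0]=0x7c (little-endian) → word 0x7c
lvl:2 @ bit 0 → (0x7c>>0)&0x3 = 0x0
chan:1 @ bit 2 → (0x7c>>2)&0x1 = 0x1
ver:4 @ bit 3 → (0x7c>>3)&0xf = 0xf  ←
bank:1 @ bit 7 → (0x7c>>7)&0x1 = 0x0

15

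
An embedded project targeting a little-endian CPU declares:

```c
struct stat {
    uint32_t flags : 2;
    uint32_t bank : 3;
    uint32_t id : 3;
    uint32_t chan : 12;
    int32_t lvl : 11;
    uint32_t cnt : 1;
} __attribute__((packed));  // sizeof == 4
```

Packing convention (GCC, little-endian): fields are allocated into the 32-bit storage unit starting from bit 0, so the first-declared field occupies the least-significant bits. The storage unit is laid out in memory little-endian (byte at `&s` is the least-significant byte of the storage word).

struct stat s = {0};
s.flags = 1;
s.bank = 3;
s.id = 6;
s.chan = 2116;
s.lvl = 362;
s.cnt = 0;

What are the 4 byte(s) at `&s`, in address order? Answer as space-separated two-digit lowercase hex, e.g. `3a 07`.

cd 44 a8 16

flags (2b) val=1 bits=0x1 at bit 0: 0x00000001
bank (3b) val=3 bits=0x3 at bit 2: 0x0000000d
id (3b) val=6 bits=0x6 at bit 5: 0x000000cd
chan (12b) val=2116 bits=0x844 at bit 8: 0x000844cd
lvl (11b) val=362 bits=0x16a at bit 20: 0x16a844cd
cnt (1b) val=0 bits=0x0 at bit 31: 0x16a844cd
word = 0x16a844cd → little-endian bytes:
  [0]=0xcd  [1]=0x44  [2]=0xa8  [3]=0x16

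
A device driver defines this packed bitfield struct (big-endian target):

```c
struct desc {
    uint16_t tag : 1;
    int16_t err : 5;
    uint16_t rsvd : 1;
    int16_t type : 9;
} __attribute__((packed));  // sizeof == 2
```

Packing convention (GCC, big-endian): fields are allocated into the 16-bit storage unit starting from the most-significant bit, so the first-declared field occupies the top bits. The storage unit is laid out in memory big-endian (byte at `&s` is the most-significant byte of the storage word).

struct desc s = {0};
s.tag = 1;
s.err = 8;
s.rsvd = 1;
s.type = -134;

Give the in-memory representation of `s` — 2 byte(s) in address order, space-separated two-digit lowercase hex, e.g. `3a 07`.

tag (1b) val=1 bits=0x1 at bit 15: 0x8000
err (5b) val=8 bits=0x8 at bit 10: 0xa000
rsvd (1b) val=1 bits=0x1 at bit 9: 0xa200
type (9b) val=-134 bits=0x17a at bit 0: 0xa37a
word = 0xa37a → big-endian bytes:
  [0]=0xa3  [1]=0x7a

a3 7a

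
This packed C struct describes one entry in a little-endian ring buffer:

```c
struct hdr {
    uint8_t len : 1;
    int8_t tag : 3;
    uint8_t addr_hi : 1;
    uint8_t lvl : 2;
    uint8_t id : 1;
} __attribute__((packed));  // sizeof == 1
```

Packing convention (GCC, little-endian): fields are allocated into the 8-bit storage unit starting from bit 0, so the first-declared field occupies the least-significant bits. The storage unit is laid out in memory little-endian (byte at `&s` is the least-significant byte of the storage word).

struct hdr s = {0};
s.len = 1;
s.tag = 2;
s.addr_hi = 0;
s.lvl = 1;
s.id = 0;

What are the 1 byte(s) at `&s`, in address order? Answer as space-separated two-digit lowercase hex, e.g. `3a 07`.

len (1b) val=1 bits=0x1 at bit 0: 0x01
tag (3b) val=2 bits=0x2 at bit 1: 0x05
addr_hi (1b) val=0 bits=0x0 at bit 4: 0x05
lvl (2b) val=1 bits=0x1 at bit 5: 0x25
id (1b) val=0 bits=0x0 at bit 7: 0x25
word = 0x25 → little-endian bytes:
  [0]=0x25

25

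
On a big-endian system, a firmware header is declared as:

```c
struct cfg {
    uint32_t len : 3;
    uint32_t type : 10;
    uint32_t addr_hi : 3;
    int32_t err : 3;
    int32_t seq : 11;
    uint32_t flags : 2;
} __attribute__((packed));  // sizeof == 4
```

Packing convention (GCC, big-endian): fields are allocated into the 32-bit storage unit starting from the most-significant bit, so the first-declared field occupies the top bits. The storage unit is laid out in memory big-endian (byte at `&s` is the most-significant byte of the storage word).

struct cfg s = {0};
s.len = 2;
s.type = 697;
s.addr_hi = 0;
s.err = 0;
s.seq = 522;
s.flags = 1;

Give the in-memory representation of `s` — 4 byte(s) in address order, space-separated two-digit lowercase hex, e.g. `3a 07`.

len (3b) val=2 bits=0x2 at bit 29: 0x40000000
type (10b) val=697 bits=0x2b9 at bit 19: 0x55c80000
addr_hi (3b) val=0 bits=0x0 at bit 16: 0x55c80000
err (3b) val=0 bits=0x0 at bit 13: 0x55c80000
seq (11b) val=522 bits=0x20a at bit 2: 0x55c80828
flags (2b) val=1 bits=0x1 at bit 0: 0x55c80829
word = 0x55c80829 → big-endian bytes:
  [0]=0x55  [1]=0xc8  [2]=0x08  [3]=0x29

55 c8 08 29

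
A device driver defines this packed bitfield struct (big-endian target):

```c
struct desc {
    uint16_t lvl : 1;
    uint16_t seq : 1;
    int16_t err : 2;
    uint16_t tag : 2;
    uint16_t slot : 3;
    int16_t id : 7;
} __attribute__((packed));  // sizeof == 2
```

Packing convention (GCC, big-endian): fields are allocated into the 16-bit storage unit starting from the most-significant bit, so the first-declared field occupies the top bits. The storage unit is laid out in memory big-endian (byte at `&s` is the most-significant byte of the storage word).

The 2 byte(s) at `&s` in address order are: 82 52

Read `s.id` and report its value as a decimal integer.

-46

[0]=0x82 [1]=0x52 (big-endian) → word 0x8252
lvl [15+:1] = (word>>15) & 0x1 = 1
seq [14+:1] = (word>>14) & 0x1 = 0
err [12+:2] = (word>>12) & 0x3 = 0
tag [10+:2] = (word>>10) & 0x3 = 0
slot [7+:3] = (word>>7) & 0x7 = 4
id [0+:7] = (word>>0) & 0x7f = 82  ←
id signed 7b, MSB=1: 82 - 128 = -46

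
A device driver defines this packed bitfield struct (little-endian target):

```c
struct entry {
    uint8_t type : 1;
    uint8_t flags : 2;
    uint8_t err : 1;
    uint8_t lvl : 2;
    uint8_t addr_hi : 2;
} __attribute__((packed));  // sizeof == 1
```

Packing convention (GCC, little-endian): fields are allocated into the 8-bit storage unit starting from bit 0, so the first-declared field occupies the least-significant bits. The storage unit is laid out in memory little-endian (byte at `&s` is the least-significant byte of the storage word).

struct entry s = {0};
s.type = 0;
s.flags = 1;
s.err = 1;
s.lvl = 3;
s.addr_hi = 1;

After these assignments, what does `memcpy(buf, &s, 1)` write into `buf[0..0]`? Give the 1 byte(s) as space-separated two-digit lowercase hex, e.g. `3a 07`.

type:1 = 0 → 0x0 << 0 → word 0x00
flags:2 = 1 → 0x1 << 1 → word 0x02
err:1 = 1 → 0x1 << 3 → word 0x0a
lvl:2 = 3 → 0x3 << 4 → word 0x3a
addr_hi:2 = 1 → 0x1 << 6 → word 0x7a
word = 0x7a → little-endian bytes:
  [0]=0x7a

7a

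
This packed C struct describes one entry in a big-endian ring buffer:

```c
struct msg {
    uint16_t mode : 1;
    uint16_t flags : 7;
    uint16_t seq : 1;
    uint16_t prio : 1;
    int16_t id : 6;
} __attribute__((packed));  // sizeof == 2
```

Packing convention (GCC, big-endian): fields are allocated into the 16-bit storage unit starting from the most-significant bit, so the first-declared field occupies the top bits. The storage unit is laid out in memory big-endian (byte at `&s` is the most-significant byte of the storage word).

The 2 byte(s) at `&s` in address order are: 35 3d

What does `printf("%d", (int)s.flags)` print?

[0]=0x35 [1]=0x3d (big-endian) → word 0x353d
mode:1 @ bit 15 → (0x353d>>15)&0x1 = 0x0
flags:7 @ bit 8 → (0x353d>>8)&0x7f = 0x35  ←
seq:1 @ bit 7 → (0x353d>>7)&0x1 = 0x0
prio:1 @ bit 6 → (0x353d>>6)&0x1 = 0x0
id:6 @ bit 0 → (0x353d>>0)&0x3f = 0x3d

53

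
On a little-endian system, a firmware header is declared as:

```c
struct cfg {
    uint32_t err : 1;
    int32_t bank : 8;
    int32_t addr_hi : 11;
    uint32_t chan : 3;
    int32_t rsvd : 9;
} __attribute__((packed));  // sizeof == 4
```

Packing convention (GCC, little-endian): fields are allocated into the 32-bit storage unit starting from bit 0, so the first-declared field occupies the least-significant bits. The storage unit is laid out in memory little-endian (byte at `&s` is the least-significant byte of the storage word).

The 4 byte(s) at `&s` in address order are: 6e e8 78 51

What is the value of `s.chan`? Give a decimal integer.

[0]=0x6e [1]=0xe8 [2]=0x78 [3]=0x51 (little-endian) → word 0x5178e86e
err [0+:1] = (word>>0) & 0x1 = 0
bank [1+:8] = (word>>1) & 0xff = 55
addr_hi [9+:11] = (word>>9) & 0x7ff = 1140
chan [20+:3] = (word>>20) & 0x7 = 7  ←
rsvd [23+:9] = (word>>23) & 0x1ff = 162

7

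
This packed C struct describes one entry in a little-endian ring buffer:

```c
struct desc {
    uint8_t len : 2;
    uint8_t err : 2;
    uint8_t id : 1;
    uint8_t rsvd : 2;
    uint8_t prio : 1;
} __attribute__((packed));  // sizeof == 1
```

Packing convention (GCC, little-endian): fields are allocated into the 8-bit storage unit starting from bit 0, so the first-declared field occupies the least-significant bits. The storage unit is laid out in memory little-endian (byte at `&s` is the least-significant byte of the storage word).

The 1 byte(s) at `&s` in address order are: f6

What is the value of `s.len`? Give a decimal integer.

[0]=0xf6 (little-endian) → word 0xf6
len:2 @ bit 0 → (0xf6>>0)&0x3 = 0x2  ←
err:2 @ bit 2 → (0xf6>>2)&0x3 = 0x1
id:1 @ bit 4 → (0xf6>>4)&0x1 = 0x1
rsvd:2 @ bit 5 → (0xf6>>5)&0x3 = 0x3
prio:1 @ bit 7 → (0xf6>>7)&0x1 = 0x1

2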